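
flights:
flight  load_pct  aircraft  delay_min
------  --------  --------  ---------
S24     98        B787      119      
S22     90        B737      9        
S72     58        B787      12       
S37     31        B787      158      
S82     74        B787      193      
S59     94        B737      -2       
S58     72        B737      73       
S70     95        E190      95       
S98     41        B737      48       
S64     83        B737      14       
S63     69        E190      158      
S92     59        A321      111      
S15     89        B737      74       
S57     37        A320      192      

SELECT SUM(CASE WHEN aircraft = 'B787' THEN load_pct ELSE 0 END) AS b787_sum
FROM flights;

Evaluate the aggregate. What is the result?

flight=S24: ✓ → 98
flight=S22: ✗
flight=S72: ✓ → 58
flight=S37: ✓ → 31
flight=S82: ✓ → 74
flight=S59: ✗
flight=S58: ✗
flight=S70: ✗
flight=S98: ✗
flight=S64: ✗
flight=S63: ✗
flight=S92: ✗
flight=S15: ✗
flight=S57: ✗
b787_sum = 98 + 58 + 31 + 74 = 261

261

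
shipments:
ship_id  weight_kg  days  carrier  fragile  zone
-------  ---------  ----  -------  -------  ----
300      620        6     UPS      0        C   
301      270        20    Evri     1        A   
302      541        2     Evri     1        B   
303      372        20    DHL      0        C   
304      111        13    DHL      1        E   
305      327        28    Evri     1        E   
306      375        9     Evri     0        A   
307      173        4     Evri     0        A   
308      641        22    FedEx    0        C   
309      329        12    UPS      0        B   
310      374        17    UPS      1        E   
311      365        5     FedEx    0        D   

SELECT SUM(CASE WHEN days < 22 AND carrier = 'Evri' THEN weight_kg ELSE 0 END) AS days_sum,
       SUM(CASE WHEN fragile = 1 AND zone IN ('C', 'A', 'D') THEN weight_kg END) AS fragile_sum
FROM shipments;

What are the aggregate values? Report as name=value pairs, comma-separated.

[days_sum: days < 22 AND carrier = 'Evri']
ship_id=300: ✗
ship_id=301: ✓ → 270
ship_id=302: ✓ → 541
ship_id=303: ✗
ship_id=304: ✗
ship_id=305: ✗
ship_id=306: ✓ → 375
ship_id=307: ✓ → 173
ship_id=308: ✗
ship_id=309: ✗
ship_id=310: ✗
ship_id=311: ✗
days_sum = 270 + 541 + 375 + 173 = 1359
—
[fragile_sum: fragile = 1 AND zone IN ('C', 'A', 'D')]
ship_id=300: ✗
ship_id=301: ✓ → 270
ship_id=302: ✗
ship_id=303: ✗
ship_id=304: ✗
ship_id=305: ✗
ship_id=306: ✗
ship_id=307: ✗
ship_id=308: ✗
ship_id=309: ✗
ship_id=310: ✗
ship_id=311: ✗
fragile_sum = 270

days_sum=1359, fragile_sum=270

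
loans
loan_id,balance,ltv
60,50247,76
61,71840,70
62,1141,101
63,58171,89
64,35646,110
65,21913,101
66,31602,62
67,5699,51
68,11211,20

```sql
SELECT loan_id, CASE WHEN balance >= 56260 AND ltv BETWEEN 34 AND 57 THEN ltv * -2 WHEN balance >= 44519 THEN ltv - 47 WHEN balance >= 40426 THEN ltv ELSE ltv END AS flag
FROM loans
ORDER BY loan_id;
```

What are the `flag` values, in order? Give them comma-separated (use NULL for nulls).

loan_id=60: balance >= 44519 → 29
loan_id=61: balance >= 44519 → 23
loan_id=62: ELSE → 101
loan_id=63: balance >= 44519 → 42
loan_id=64: ELSE → 110
loan_id=65: ELSE → 101
loan_id=66: ELSE → 62
loan_id=67: ELSE → 51
loan_id=68: ELSE → 20

29, 23, 101, 42, 110, 101, 62, 51, 20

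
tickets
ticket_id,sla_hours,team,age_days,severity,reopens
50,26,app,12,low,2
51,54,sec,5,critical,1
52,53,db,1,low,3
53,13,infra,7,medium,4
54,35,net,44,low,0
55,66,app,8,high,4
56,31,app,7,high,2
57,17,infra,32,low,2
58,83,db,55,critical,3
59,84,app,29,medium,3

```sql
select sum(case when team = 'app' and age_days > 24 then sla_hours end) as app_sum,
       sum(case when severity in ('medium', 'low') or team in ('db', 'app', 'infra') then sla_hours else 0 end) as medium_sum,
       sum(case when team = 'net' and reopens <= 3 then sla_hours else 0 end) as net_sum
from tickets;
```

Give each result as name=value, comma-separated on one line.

[app_sum: team = 'app' and age_days > 24]
ticket_id=50: ✗
ticket_id=51: ✗
ticket_id=52: ✗
ticket_id=53: ✗
ticket_id=54: ✗
ticket_id=55: ✗
ticket_id=56: ✗
ticket_id=57: ✗
ticket_id=58: ✗
ticket_id=59: ✓ → 84
app_sum = 84
—
[medium_sum: severity in ('medium', 'low') or team in ('db', 'app', 'infra')]
ticket_id=50: ✓ → 26
ticket_id=51: ✗
ticket_id=52: ✓ → 53
ticket_id=53: ✓ → 13
ticket_id=54: ✓ → 35
ticket_id=55: ✓ → 66
ticket_id=56: ✓ → 31
ticket_id=57: ✓ → 17
ticket_id=58: ✓ → 83
ticket_id=59: ✓ → 84
medium_sum = 26 + 53 + 13 + 35 + 66 + 31 + 17 + 83 + 84 = 408
—
[net_sum: team = 'net' and reopens <= 3]
ticket_id=50: ✗
ticket_id=51: ✗
ticket_id=52: ✗
ticket_id=53: ✗
ticket_id=54: ✓ → 35
ticket_id=55: ✗
ticket_id=56: ✗
ticket_id=57: ✗
ticket_id=58: ✗
ticket_id=59: ✗
net_sum = 35

app_sum=84, medium_sum=408, net_sum=35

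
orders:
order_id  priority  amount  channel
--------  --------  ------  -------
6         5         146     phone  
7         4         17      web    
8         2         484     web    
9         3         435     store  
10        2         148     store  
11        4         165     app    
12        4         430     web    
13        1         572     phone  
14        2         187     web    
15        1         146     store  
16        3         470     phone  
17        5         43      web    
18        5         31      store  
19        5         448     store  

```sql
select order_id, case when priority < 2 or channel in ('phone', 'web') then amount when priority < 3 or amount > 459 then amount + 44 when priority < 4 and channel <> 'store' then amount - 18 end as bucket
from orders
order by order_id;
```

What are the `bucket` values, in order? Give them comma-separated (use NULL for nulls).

146, 17, 484, NULL, 192, NULL, 430, 572, 187, 146, 470, 43, NULL, NULL

order_id=6: priority < 2 or channel in ('phone', 'web') → 146
order_id=7: priority < 2 or channel in ('phone', 'web') → 17
order_id=8: priority < 2 or channel in ('phone', 'web') → 484
order_id=9: (no match → NULL) → NULL
order_id=10: priority < 3 or amount > 459 → 192
order_id=11: (no match → NULL) → NULL
order_id=12: priority < 2 or channel in ('phone', 'web') → 430
order_id=13: priority < 2 or channel in ('phone', 'web') → 572
order_id=14: priority < 2 or channel in ('phone', 'web') → 187
order_id=15: priority < 2 or channel in ('phone', 'web') → 146
order_id=16: priority < 2 or channel in ('phone', 'web') → 470
order_id=17: priority < 2 or channel in ('phone', 'web') → 43
order_id=18: (no match → NULL) → NULL
order_id=19: (no match → NULL) → NULL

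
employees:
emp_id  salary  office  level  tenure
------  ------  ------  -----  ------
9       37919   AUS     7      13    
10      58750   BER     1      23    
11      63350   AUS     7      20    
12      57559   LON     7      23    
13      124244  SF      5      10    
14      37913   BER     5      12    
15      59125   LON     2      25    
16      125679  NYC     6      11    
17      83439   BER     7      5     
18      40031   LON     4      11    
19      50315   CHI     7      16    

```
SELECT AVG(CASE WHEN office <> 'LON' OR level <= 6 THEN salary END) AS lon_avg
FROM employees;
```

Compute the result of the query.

68076.5

emp_id=9: ✓ → 37919
emp_id=10: ✓ → 58750
emp_id=11: ✓ → 63350
emp_id=12: ✗
emp_id=13: ✓ → 124244
emp_id=14: ✓ → 37913
emp_id=15: ✓ → 59125
emp_id=16: ✓ → 125679
emp_id=17: ✓ → 83439
emp_id=18: ✓ → 40031
emp_id=19: ✓ → 50315
lon_avg = (37919 + 58750 + 63350 + 124244 + 37913 + 59125 + 125679 + 83439 + 40031 + 50315) / 10 = 68076.5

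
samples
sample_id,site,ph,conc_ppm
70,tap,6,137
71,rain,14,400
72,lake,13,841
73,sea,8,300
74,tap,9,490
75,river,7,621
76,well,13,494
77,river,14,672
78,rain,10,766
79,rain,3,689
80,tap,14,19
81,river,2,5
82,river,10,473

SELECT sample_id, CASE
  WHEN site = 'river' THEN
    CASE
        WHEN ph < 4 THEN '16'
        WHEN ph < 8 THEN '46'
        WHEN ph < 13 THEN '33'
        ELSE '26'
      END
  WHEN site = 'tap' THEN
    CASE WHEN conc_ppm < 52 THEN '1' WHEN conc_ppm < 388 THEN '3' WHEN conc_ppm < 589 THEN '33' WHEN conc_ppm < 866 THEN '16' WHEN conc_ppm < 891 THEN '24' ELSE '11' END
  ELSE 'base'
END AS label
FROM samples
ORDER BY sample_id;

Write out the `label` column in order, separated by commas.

3, base, base, base, 33, 46, base, 26, base, base, 1, 16, 33

sample_id=70: site='tap' → inner[conc_ppm < 388] → 3
sample_id=71: site='rain' → outer ELSE → base
sample_id=72: site='lake' → outer ELSE → base
sample_id=73: site='sea' → outer ELSE → base
sample_id=74: site='tap' → inner[conc_ppm < 589] → 33
sample_id=75: site='river' → inner[ph < 8] → 46
sample_id=76: site='well' → outer ELSE → base
sample_id=77: site='river' → inner[ELSE] → 26
sample_id=78: site='rain' → outer ELSE → base
sample_id=79: site='rain' → outer ELSE → base
sample_id=80: site='tap' → inner[conc_ppm < 52] → 1
sample_id=81: site='river' → inner[ph < 4] → 16
sample_id=82: site='river' → inner[ph < 13] → 33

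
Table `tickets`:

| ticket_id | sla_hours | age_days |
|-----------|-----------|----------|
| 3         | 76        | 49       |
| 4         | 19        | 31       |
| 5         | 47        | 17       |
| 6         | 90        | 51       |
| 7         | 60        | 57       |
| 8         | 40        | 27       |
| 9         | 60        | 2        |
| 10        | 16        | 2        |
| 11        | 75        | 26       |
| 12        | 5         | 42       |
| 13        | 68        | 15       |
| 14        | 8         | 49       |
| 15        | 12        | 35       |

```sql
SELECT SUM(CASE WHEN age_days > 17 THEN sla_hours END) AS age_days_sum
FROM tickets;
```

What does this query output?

ticket_id=3: ✓ → 76
ticket_id=4: ✓ → 19
ticket_id=5: ✗
ticket_id=6: ✓ → 90
ticket_id=7: ✓ → 60
ticket_id=8: ✓ → 40
ticket_id=9: ✗
ticket_id=10: ✗
ticket_id=11: ✓ → 75
ticket_id=12: ✓ → 5
ticket_id=13: ✗
ticket_id=14: ✓ → 8
ticket_id=15: ✓ → 12
age_days_sum = 76 + 19 + 90 + 60 + 40 + 75 + 5 + 8 + 12 = 385

385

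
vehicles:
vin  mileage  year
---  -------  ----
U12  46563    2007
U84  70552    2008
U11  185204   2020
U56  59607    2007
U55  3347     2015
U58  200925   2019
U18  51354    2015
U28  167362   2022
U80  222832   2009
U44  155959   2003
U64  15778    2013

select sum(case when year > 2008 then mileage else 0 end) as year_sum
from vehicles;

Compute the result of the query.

vin=U12: ✗
vin=U84: ✗
vin=U11: ✓ → 185204
vin=U56: ✗
vin=U55: ✓ → 3347
vin=U58: ✓ → 200925
vin=U18: ✓ → 51354
vin=U28: ✓ → 167362
vin=U80: ✓ → 222832
vin=U44: ✗
vin=U64: ✓ → 15778
year_sum = 185204 + 3347 + 200925 + 51354 + 167362 + 222832 + 15778 = 846802

846802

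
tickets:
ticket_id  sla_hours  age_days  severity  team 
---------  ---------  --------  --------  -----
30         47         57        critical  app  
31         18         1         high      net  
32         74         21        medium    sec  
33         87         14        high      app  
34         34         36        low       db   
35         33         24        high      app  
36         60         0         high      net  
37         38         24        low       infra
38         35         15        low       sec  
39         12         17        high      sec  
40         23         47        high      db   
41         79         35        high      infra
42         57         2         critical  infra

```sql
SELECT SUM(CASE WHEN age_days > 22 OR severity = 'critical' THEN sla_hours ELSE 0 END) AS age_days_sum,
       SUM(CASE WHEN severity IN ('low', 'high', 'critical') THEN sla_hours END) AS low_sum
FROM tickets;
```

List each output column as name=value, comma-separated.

age_days_sum=311, low_sum=523

[age_days_sum: age_days > 22 OR severity = 'critical']
ticket_id=30: ✓ → 47
ticket_id=31: ✗
ticket_id=32: ✗
ticket_id=33: ✗
ticket_id=34: ✓ → 34
ticket_id=35: ✓ → 33
ticket_id=36: ✗
ticket_id=37: ✓ → 38
ticket_id=38: ✗
ticket_id=39: ✗
ticket_id=40: ✓ → 23
ticket_id=41: ✓ → 79
ticket_id=42: ✓ → 57
age_days_sum = 47 + 34 + 33 + 38 + 23 + 79 + 57 = 311
—
[low_sum: severity IN ('low', 'high', 'critical')]
ticket_id=30: ✓ → 47
ticket_id=31: ✓ → 18
ticket_id=32: ✗
ticket_id=33: ✓ → 87
ticket_id=34: ✓ → 34
ticket_id=35: ✓ → 33
ticket_id=36: ✓ → 60
ticket_id=37: ✓ → 38
ticket_id=38: ✓ → 35
ticket_id=39: ✓ → 12
ticket_id=40: ✓ → 23
ticket_id=41: ✓ → 79
ticket_id=42: ✓ → 57
low_sum = 47 + 18 + 87 + 34 + 33 + 60 + 38 + 35 + 12 + 23 + 79 + 57 = 523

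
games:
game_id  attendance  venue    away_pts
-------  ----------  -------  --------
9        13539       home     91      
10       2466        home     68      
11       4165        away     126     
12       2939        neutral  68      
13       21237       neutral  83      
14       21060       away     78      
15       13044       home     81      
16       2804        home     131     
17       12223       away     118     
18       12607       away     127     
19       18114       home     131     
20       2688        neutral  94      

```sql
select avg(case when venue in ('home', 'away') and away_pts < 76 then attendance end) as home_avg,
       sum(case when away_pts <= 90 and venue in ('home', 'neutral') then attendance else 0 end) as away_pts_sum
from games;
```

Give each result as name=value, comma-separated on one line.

home_avg=2466, away_pts_sum=39686

[home_avg: venue in ('home', 'away') and away_pts < 76]
game_id=9: ✗
game_id=10: ✓ → 2466
game_id=11: ✗
game_id=12: ✗
game_id=13: ✗
game_id=14: ✗
game_id=15: ✗
game_id=16: ✗
game_id=17: ✗
game_id=18: ✗
game_id=19: ✗
game_id=20: ✗
home_avg = 2466
—
[away_pts_sum: away_pts <= 90 and venue in ('home', 'neutral')]
game_id=9: ✗
game_id=10: ✓ → 2466
game_id=11: ✗
game_id=12: ✓ → 2939
game_id=13: ✓ → 21237
game_id=14: ✗
game_id=15: ✓ → 13044
game_id=16: ✗
game_id=17: ✗
game_id=18: ✗
game_id=19: ✗
game_id=20: ✗
away_pts_sum = 2466 + 2939 + 21237 + 13044 = 39686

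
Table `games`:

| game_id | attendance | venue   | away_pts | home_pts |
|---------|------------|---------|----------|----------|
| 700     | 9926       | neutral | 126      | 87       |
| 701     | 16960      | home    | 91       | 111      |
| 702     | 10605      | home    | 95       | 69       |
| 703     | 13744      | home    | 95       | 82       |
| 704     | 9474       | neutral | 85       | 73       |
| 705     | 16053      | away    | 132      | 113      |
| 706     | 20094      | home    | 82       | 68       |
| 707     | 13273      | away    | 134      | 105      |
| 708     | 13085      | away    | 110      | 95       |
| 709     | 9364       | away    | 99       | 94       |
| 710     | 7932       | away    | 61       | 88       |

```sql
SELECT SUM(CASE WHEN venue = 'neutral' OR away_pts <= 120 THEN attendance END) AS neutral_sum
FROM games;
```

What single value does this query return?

game_id=700: ✓ → 9926
game_id=701: ✓ → 16960
game_id=702: ✓ → 10605
game_id=703: ✓ → 13744
game_id=704: ✓ → 9474
game_id=705: ✗
game_id=706: ✓ → 20094
game_id=707: ✗
game_id=708: ✓ → 13085
game_id=709: ✓ → 9364
game_id=710: ✓ → 7932
neutral_sum = 9926 + 16960 + 10605 + 13744 + 9474 + 20094 + 13085 + 9364 + 7932 = 111184

111184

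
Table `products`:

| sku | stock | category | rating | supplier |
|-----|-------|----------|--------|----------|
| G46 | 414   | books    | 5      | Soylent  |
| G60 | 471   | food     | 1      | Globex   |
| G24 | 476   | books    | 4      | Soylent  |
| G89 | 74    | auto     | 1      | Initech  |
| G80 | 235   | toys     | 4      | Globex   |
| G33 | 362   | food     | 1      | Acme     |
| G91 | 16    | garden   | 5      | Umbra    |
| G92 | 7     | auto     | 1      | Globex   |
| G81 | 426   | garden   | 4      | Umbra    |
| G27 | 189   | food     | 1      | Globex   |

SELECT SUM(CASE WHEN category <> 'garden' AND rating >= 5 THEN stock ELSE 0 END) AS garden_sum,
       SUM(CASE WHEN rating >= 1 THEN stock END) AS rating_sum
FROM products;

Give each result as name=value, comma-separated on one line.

[garden_sum: category <> 'garden' AND rating >= 5]
sku=G46: ✓ → 414
sku=G60: ✗
sku=G24: ✗
sku=G89: ✗
sku=G80: ✗
sku=G33: ✗
sku=G91: ✗
sku=G92: ✗
sku=G81: ✗
sku=G27: ✗
garden_sum = 414
—
[rating_sum: rating >= 1]
sku=G46: ✓ → 414
sku=G60: ✓ → 471
sku=G24: ✓ → 476
sku=G89: ✓ → 74
sku=G80: ✓ → 235
sku=G33: ✓ → 362
sku=G91: ✓ → 16
sku=G92: ✓ → 7
sku=G81: ✓ → 426
sku=G27: ✓ → 189
rating_sum = 414 + 471 + 476 + 74 + 235 + 362 + 16 + 7 + 426 + 189 = 2670

garden_sum=414, rating_sum=2670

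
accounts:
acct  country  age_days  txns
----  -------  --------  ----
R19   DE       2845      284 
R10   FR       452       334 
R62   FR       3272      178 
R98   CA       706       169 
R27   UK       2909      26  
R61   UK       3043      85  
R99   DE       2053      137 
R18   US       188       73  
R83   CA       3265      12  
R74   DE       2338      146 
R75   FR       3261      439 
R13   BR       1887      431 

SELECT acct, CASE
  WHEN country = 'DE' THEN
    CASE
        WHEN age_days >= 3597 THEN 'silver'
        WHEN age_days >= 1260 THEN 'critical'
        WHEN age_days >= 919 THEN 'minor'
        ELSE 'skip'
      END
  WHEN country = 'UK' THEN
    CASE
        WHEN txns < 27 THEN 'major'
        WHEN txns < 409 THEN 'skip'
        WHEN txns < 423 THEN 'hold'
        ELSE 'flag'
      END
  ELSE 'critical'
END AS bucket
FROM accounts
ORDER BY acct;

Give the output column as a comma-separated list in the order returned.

critical, critical, critical, critical, major, skip, critical, critical, critical, critical, critical, critical

acct=R10: country='FR' → outer ELSE → critical
acct=R13: country='BR' → outer ELSE → critical
acct=R18: country='US' → outer ELSE → critical
acct=R19: country='DE' → inner[age_days >= 1260] → critical
acct=R27: country='UK' → inner[txns < 27] → major
acct=R61: country='UK' → inner[txns < 409] → skip
acct=R62: country='FR' → outer ELSE → critical
acct=R74: country='DE' → inner[age_days >= 1260] → critical
acct=R75: country='FR' → outer ELSE → critical
acct=R83: country='CA' → outer ELSE → critical
acct=R98: country='CA' → outer ELSE → critical
acct=R99: country='DE' → inner[age_days >= 1260] → critical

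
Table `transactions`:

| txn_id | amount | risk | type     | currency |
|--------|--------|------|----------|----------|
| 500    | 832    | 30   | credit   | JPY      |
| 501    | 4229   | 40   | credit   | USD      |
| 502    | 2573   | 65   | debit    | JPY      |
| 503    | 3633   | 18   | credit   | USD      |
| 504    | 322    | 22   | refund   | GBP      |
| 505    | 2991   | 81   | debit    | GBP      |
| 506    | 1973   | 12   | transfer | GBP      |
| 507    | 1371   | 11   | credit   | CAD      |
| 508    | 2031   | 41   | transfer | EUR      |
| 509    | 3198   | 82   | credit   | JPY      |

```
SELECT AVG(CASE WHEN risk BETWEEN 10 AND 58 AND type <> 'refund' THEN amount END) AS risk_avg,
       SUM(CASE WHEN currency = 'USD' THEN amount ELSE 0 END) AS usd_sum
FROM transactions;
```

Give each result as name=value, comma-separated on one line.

risk_avg=2344.8333333333, usd_sum=7862

[risk_avg: risk BETWEEN 10 AND 58 AND type <> 'refund']
txn_id=500: ✓ → 832
txn_id=501: ✓ → 4229
txn_id=502: ✗
txn_id=503: ✓ → 3633
txn_id=504: ✗
txn_id=505: ✗
txn_id=506: ✓ → 1973
txn_id=507: ✓ → 1371
txn_id=508: ✓ → 2031
txn_id=509: ✗
risk_avg = (832 + 4229 + 3633 + 1973 + 1371 + 2031) / 6 = 2344.8333333333
—
[usd_sum: currency = 'USD']
txn_id=500: ✗
txn_id=501: ✓ → 4229
txn_id=502: ✗
txn_id=503: ✓ → 3633
txn_id=504: ✗
txn_id=505: ✗
txn_id=506: ✗
txn_id=507: ✗
txn_id=508: ✗
txn_id=509: ✗
usd_sum = 4229 + 3633 = 7862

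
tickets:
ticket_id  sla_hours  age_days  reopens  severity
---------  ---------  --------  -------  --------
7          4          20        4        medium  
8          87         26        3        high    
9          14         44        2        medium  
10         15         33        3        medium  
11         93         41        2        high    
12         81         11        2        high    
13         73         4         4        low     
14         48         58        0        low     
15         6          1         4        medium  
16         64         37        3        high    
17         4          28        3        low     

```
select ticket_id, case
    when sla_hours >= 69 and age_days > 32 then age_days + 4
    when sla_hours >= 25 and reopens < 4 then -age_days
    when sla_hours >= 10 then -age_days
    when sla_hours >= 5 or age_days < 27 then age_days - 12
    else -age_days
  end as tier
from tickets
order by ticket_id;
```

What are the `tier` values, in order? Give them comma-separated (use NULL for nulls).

8, -26, -44, -33, 45, -11, -4, -58, -11, -37, -28

ticket_id=7: sla_hours >= 5 or age_days < 27 → 8
ticket_id=8: sla_hours >= 25 and reopens < 4 → -26
ticket_id=9: sla_hours >= 10 → -44
ticket_id=10: sla_hours >= 10 → -33
ticket_id=11: sla_hours >= 69 and age_days > 32 → 45
ticket_id=12: sla_hours >= 25 and reopens < 4 → -11
ticket_id=13: sla_hours >= 10 → -4
ticket_id=14: sla_hours >= 25 and reopens < 4 → -58
ticket_id=15: sla_hours >= 5 or age_days < 27 → -11
ticket_id=16: sla_hours >= 25 and reopens < 4 → -37
ticket_id=17: ELSE → -28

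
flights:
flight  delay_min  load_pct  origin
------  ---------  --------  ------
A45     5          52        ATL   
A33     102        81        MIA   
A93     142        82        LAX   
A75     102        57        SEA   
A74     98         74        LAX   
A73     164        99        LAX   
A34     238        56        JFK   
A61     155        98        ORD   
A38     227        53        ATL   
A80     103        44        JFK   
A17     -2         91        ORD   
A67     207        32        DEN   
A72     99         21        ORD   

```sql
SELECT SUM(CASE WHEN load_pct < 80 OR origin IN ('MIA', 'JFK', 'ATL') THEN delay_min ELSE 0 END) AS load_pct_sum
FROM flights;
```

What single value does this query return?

1181

flight=A45: ✓ → 5
flight=A33: ✓ → 102
flight=A93: ✗
flight=A75: ✓ → 102
flight=A74: ✓ → 98
flight=A73: ✗
flight=A34: ✓ → 238
flight=A61: ✗
flight=A38: ✓ → 227
flight=A80: ✓ → 103
flight=A17: ✗
flight=A67: ✓ → 207
flight=A72: ✓ → 99
load_pct_sum = 5 + 102 + 102 + 98 + 238 + 227 + 103 + 207 + 99 = 1181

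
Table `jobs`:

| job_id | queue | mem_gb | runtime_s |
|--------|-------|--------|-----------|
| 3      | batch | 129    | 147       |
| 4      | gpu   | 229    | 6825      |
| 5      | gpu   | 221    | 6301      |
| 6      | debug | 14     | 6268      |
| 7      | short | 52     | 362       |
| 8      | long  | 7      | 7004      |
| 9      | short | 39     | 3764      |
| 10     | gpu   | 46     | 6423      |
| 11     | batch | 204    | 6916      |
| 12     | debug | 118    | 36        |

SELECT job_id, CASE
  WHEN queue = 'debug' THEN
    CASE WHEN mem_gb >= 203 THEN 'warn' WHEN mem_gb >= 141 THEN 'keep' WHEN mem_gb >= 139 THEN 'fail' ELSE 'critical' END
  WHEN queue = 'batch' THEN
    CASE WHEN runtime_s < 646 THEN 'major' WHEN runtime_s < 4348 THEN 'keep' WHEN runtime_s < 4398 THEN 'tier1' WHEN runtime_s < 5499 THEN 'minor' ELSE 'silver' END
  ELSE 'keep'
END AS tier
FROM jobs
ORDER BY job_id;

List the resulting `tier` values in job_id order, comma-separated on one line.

job_id=3: queue='batch' → inner[runtime_s < 646] → major
job_id=4: queue='gpu' → outer ELSE → keep
job_id=5: queue='gpu' → outer ELSE → keep
job_id=6: queue='debug' → inner[ELSE] → critical
job_id=7: queue='short' → outer ELSE → keep
job_id=8: queue='long' → outer ELSE → keep
job_id=9: queue='short' → outer ELSE → keep
job_id=10: queue='gpu' → outer ELSE → keep
job_id=11: queue='batch' → inner[ELSE] → silver
job_id=12: queue='debug' → inner[ELSE] → critical

major, keep, keep, critical, keep, keep, keep, keep, silver, critical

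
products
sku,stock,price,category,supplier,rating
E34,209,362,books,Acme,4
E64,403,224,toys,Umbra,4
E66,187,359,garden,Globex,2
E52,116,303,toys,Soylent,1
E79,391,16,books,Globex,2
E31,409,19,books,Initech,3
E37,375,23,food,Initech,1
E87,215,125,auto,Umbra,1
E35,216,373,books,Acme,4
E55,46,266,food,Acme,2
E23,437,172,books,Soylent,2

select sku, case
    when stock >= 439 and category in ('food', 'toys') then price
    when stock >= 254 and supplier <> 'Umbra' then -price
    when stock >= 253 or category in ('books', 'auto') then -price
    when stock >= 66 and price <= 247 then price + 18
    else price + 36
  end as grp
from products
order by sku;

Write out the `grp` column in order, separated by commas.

sku=E23: stock >= 254 and supplier <> 'Umbra' → -172
sku=E31: stock >= 254 and supplier <> 'Umbra' → -19
sku=E34: stock >= 253 or category in ('books', 'auto') → -362
sku=E35: stock >= 253 or category in ('books', 'auto') → -373
sku=E37: stock >= 254 and supplier <> 'Umbra' → -23
sku=E52: ELSE → 339
sku=E55: ELSE → 302
sku=E64: stock >= 253 or category in ('books', 'auto') → -224
sku=E66: ELSE → 395
sku=E79: stock >= 254 and supplier <> 'Umbra' → -16
sku=E87: stock >= 253 or category in ('books', 'auto') → -125

-172, -19, -362, -373, -23, 339, 302, -224, 395, -16, -125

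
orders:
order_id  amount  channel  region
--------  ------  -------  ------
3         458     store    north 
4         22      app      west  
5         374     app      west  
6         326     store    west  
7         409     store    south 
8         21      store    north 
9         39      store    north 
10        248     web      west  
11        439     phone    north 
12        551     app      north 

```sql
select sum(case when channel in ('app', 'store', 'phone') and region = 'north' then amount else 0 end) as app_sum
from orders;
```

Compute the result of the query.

1508

order_id=3: ✓ → 458
order_id=4: ✗
order_id=5: ✗
order_id=6: ✗
order_id=7: ✗
order_id=8: ✓ → 21
order_id=9: ✓ → 39
order_id=10: ✗
order_id=11: ✓ → 439
order_id=12: ✓ → 551
app_sum = 458 + 21 + 39 + 439 + 551 = 1508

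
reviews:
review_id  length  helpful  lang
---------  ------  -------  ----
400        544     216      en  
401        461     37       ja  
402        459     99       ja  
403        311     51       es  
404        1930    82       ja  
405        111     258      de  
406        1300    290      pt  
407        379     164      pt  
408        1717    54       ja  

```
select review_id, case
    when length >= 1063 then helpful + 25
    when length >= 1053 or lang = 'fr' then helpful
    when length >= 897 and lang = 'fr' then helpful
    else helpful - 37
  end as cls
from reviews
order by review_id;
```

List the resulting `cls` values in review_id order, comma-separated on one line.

review_id=400: ELSE → 179
review_id=401: ELSE → 0
review_id=402: ELSE → 62
review_id=403: ELSE → 14
review_id=404: length >= 1063 → 107
review_id=405: ELSE → 221
review_id=406: length >= 1063 → 315
review_id=407: ELSE → 127
review_id=408: length >= 1063 → 79

179, 0, 62, 14, 107, 221, 315, 127, 79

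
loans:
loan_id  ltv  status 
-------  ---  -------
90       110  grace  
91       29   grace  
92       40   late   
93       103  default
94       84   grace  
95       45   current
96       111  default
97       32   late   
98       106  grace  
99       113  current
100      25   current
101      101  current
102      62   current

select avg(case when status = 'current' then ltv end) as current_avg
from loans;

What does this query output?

69.2

loan_id=90: ✗
loan_id=91: ✗
loan_id=92: ✗
loan_id=93: ✗
loan_id=94: ✗
loan_id=95: ✓ → 45
loan_id=96: ✗
loan_id=97: ✗
loan_id=98: ✗
loan_id=99: ✓ → 113
loan_id=100: ✓ → 25
loan_id=101: ✓ → 101
loan_id=102: ✓ → 62
current_avg = (45 + 113 + 25 + 101 + 62) / 5 = 69.2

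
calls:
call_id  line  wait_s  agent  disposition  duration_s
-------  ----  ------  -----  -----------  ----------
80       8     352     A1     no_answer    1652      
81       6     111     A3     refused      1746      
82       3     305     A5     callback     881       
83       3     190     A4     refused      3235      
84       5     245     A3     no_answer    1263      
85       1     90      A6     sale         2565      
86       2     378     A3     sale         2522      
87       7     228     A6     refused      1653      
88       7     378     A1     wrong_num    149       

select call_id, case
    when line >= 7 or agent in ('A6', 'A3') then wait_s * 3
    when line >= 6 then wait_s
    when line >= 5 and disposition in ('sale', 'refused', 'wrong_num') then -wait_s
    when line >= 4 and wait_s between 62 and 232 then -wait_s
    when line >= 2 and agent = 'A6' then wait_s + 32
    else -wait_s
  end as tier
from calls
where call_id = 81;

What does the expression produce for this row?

333

call_id = 81: line=6, wait_s=111, agent=A3, disposition=refused, duration_s=1746.
line >= 7 or agent in ('A6', 'A3') → true → 333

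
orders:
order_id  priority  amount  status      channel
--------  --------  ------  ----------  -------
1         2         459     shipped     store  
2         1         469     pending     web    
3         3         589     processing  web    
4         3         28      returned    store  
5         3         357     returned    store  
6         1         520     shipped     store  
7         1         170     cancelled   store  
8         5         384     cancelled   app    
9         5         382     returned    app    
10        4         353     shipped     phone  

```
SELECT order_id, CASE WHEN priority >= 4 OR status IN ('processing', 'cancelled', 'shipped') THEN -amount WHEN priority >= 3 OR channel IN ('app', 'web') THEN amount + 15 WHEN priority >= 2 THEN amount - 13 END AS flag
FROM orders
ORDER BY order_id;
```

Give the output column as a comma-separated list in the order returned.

-459, 484, -589, 43, 372, -520, -170, -384, -382, -353

order_id=1: priority >= 4 OR status IN ('processing', 'cancelled', 'shipped') → -459
order_id=2: priority >= 3 OR channel IN ('app', 'web') → 484
order_id=3: priority >= 4 OR status IN ('processing', 'cancelled', 'shipped') → -589
order_id=4: priority >= 3 OR channel IN ('app', 'web') → 43
order_id=5: priority >= 3 OR channel IN ('app', 'web') → 372
order_id=6: priority >= 4 OR status IN ('processing', 'cancelled', 'shipped') → -520
order_id=7: priority >= 4 OR status IN ('processing', 'cancelled', 'shipped') → -170
order_id=8: priority >= 4 OR status IN ('processing', 'cancelled', 'shipped') → -384
order_id=9: priority >= 4 OR status IN ('processing', 'cancelled', 'shipped') → -382
order_id=10: priority >= 4 OR status IN ('processing', 'cancelled', 'shipped') → -353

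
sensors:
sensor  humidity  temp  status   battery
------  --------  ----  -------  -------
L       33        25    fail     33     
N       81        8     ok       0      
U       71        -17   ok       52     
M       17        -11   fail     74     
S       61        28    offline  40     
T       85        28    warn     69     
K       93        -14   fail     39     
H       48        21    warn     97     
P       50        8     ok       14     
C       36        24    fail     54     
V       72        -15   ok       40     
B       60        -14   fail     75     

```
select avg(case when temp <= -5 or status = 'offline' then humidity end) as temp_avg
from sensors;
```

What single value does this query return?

sensor=L: ✗
sensor=N: ✗
sensor=U: ✓ → 71
sensor=M: ✓ → 17
sensor=S: ✓ → 61
sensor=T: ✗
sensor=K: ✓ → 93
sensor=H: ✗
sensor=P: ✗
sensor=C: ✗
sensor=V: ✓ → 72
sensor=B: ✓ → 60
temp_avg = (71 + 17 + 61 + 93 + 72 + 60) / 6 = 62.3333333333

62.3333333333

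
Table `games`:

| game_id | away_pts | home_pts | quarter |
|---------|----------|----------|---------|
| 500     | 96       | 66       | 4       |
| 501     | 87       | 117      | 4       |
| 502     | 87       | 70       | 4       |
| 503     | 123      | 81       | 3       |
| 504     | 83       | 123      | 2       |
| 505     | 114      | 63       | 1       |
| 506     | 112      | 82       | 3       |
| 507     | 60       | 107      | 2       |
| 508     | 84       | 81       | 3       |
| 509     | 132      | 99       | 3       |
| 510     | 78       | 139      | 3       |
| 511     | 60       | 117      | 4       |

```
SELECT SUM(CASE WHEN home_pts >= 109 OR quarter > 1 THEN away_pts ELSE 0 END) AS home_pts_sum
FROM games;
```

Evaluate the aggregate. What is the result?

game_id=500: ✓ → 96
game_id=501: ✓ → 87
game_id=502: ✓ → 87
game_id=503: ✓ → 123
game_id=504: ✓ → 83
game_id=505: ✗
game_id=506: ✓ → 112
game_id=507: ✓ → 60
game_id=508: ✓ → 84
game_id=509: ✓ → 132
game_id=510: ✓ → 78
game_id=511: ✓ → 60
home_pts_sum = 96 + 87 + 87 + 123 + 83 + 112 + 60 + 84 + 132 + 78 + 60 = 1002

1002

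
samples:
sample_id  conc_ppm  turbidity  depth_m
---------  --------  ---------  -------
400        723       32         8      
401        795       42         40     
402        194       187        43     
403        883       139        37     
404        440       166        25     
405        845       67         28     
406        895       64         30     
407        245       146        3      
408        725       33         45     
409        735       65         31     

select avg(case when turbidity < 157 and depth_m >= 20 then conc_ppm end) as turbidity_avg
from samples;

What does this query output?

sample_id=400: ✗
sample_id=401: ✓ → 795
sample_id=402: ✗
sample_id=403: ✓ → 883
sample_id=404: ✗
sample_id=405: ✓ → 845
sample_id=406: ✓ → 895
sample_id=407: ✗
sample_id=408: ✓ → 725
sample_id=409: ✓ → 735
turbidity_avg = (795 + 883 + 845 + 895 + 725 + 735) / 6 = 813

813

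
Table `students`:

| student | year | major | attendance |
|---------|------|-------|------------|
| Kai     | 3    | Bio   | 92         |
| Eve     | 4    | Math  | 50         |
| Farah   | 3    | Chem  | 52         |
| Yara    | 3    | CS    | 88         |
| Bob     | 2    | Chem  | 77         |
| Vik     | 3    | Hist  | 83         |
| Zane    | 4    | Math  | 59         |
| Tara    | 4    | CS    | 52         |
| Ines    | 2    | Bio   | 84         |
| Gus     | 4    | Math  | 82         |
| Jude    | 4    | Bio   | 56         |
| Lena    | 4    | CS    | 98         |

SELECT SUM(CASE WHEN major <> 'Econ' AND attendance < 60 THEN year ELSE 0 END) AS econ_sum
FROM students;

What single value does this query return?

student=Kai: ✗
student=Eve: ✓ → 4
student=Farah: ✓ → 3
student=Yara: ✗
student=Bob: ✗
student=Vik: ✗
student=Zane: ✓ → 4
student=Tara: ✓ → 4
student=Ines: ✗
student=Gus: ✗
student=Jude: ✓ → 4
student=Lena: ✗
econ_sum = 4 + 3 + 4 + 4 + 4 = 19

19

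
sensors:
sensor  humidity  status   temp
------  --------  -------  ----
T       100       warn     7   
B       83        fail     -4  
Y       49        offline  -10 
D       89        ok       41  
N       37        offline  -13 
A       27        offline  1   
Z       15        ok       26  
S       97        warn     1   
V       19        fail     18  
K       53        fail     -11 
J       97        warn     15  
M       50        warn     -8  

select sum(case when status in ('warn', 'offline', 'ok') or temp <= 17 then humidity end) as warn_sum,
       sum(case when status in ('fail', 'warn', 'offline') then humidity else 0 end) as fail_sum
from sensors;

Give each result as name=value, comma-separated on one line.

warn_sum=697, fail_sum=612

[warn_sum: status in ('warn', 'offline', 'ok') or temp <= 17]
sensor=T: ✓ → 100
sensor=B: ✓ → 83
sensor=Y: ✓ → 49
sensor=D: ✓ → 89
sensor=N: ✓ → 37
sensor=A: ✓ → 27
sensor=Z: ✓ → 15
sensor=S: ✓ → 97
sensor=V: ✗
sensor=K: ✓ → 53
sensor=J: ✓ → 97
sensor=M: ✓ → 50
warn_sum = 100 + 83 + 49 + 89 + 37 + 27 + 15 + 97 + 53 + 97 + 50 = 697
—
[fail_sum: status in ('fail', 'warn', 'offline')]
sensor=T: ✓ → 100
sensor=B: ✓ → 83
sensor=Y: ✓ → 49
sensor=D: ✗
sensor=N: ✓ → 37
sensor=A: ✓ → 27
sensor=Z: ✗
sensor=S: ✓ → 97
sensor=V: ✓ → 19
sensor=K: ✓ → 53
sensor=J: ✓ → 97
sensor=M: ✓ → 50
fail_sum = 100 + 83 + 49 + 37 + 27 + 97 + 19 + 53 + 97 + 50 = 612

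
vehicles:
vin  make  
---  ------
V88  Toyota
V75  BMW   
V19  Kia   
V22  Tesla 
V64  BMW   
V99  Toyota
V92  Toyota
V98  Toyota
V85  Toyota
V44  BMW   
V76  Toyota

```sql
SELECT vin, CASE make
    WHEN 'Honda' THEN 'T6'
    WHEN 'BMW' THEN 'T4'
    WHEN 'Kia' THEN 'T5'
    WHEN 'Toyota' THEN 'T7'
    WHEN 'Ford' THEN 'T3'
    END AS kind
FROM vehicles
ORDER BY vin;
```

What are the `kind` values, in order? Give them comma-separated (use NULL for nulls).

T5, NULL, T4, T4, T4, T7, T7, T7, T7, T7, T7

vin=V19: make='Kia' → T5
vin=V22: (no match → NULL) → NULL
vin=V44: make='BMW' → T4
vin=V64: make='BMW' → T4
vin=V75: make='BMW' → T4
vin=V76: make='Toyota' → T7
vin=V85: make='Toyota' → T7
vin=V88: make='Toyota' → T7
vin=V92: make='Toyota' → T7
vin=V98: make='Toyota' → T7
vin=V99: make='Toyota' → T7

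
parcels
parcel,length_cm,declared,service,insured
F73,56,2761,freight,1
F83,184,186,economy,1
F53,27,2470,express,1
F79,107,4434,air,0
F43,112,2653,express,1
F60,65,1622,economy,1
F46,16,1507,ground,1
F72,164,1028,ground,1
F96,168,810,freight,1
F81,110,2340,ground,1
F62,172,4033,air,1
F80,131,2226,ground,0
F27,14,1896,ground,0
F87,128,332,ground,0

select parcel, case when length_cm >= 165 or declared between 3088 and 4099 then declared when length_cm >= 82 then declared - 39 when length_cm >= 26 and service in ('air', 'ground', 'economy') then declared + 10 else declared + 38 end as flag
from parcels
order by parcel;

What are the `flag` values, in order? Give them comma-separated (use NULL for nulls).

parcel=F27: ELSE → 1934
parcel=F43: length_cm >= 82 → 2614
parcel=F46: ELSE → 1545
parcel=F53: ELSE → 2508
parcel=F60: length_cm >= 26 and service in ('air', 'ground', 'economy') → 1632
parcel=F62: length_cm >= 165 or declared between 3088 and 4099 → 4033
parcel=F72: length_cm >= 82 → 989
parcel=F73: ELSE → 2799
parcel=F79: length_cm >= 82 → 4395
parcel=F80: length_cm >= 82 → 2187
parcel=F81: length_cm >= 82 → 2301
parcel=F83: length_cm >= 165 or declared between 3088 and 4099 → 186
parcel=F87: length_cm >= 82 → 293
parcel=F96: length_cm >= 165 or declared between 3088 and 4099 → 810

1934, 2614, 1545, 2508, 1632, 4033, 989, 2799, 4395, 2187, 2301, 186, 293, 810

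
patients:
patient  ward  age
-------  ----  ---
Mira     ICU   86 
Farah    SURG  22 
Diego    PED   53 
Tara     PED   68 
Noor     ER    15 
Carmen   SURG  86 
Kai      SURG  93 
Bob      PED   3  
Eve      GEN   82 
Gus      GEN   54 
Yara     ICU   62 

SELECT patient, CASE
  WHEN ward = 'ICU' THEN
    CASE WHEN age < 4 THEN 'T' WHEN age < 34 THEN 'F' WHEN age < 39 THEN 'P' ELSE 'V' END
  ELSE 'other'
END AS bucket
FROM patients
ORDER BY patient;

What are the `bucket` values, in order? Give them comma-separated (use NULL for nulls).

patient=Bob: ward='PED' → outer ELSE → other
patient=Carmen: ward='SURG' → outer ELSE → other
patient=Diego: ward='PED' → outer ELSE → other
patient=Eve: ward='GEN' → outer ELSE → other
patient=Farah: ward='SURG' → outer ELSE → other
patient=Gus: ward='GEN' → outer ELSE → other
patient=Kai: ward='SURG' → outer ELSE → other
patient=Mira: ward='ICU' → inner[ELSE] → V
patient=Noor: ward='ER' → outer ELSE → other
patient=Tara: ward='PED' → outer ELSE → other
patient=Yara: ward='ICU' → inner[ELSE] → V

other, other, other, other, other, other, other, V, other, other, V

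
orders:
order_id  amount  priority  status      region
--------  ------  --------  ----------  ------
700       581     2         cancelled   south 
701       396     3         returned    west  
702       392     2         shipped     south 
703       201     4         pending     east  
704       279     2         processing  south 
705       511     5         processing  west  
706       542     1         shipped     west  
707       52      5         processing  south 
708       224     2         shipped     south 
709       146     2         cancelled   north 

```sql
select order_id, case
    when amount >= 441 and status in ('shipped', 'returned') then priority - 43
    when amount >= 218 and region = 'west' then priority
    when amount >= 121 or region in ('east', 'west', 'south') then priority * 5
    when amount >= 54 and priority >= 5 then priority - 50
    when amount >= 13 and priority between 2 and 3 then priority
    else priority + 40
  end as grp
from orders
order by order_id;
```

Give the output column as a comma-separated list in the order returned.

10, 3, 10, 20, 10, 5, -42, 25, 10, 10

order_id=700: amount >= 121 or region in ('east', 'west', 'south') → 10
order_id=701: amount >= 218 and region = 'west' → 3
order_id=702: amount >= 121 or region in ('east', 'west', 'south') → 10
order_id=703: amount >= 121 or region in ('east', 'west', 'south') → 20
order_id=704: amount >= 121 or region in ('east', 'west', 'south') → 10
order_id=705: amount >= 218 and region = 'west' → 5
order_id=706: amount >= 441 and status in ('shipped', 'returned') → -42
order_id=707: amount >= 121 or region in ('east', 'west', 'south') → 25
order_id=708: amount >= 121 or region in ('east', 'west', 'south') → 10
order_id=709: amount >= 121 or region in ('east', 'west', 'south') → 10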